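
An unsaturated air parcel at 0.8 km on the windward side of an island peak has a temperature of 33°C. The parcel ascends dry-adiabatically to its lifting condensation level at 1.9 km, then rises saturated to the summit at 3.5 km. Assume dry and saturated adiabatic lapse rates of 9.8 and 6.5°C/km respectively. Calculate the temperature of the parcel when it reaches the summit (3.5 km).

800–1900 m, dry: Δz = 1.1 km ⇒ ΔT = -10.78°C; T = 22.22°C
1900–3500 m, saturated: Δz = 1.6 km ⇒ ΔT = -10.4°C; T = 11.82°C

11.82°C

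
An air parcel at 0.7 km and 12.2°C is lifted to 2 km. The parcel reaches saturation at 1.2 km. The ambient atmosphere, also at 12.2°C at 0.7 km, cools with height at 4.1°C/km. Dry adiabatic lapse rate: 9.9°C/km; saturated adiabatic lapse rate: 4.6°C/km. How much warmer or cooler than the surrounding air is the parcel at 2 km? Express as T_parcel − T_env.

-3.3°C (parcel cooler than environment)

Parcel:
  Dry to 1200 m: -9.9 × 0.5 km = -4.95°C, so T = 7.25°C.
  Saturated to 2000 m: -4.6 × 0.8 km = -3.68°C, so T = 3.57°C.
Environment:
  Environment to 2000 m: -4.1 × 1.3 km = -5.33°C, so T = 6.87°C.
T_parcel − T_env = 3.57 − 6.87 = -3.3°C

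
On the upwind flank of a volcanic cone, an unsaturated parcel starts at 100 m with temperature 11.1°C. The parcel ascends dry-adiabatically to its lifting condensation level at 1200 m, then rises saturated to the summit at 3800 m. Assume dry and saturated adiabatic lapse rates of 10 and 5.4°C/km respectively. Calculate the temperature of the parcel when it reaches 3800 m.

-13.94°C

Dry to 1200 m: -10 × 1.1 km = -11°C, so T = 0.1°C.
Saturated to 3800 m: -5.4 × 2.6 km = -14.04°C, so T = -13.94°C.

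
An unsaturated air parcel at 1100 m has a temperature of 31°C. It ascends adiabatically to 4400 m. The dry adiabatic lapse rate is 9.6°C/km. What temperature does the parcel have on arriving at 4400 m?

1100 → 4400 m (dry adiabatic, 9.6°C/km): ΔT = -9.6 × 3.3 = -31.68°C → T = -0.68°C

-0.68°C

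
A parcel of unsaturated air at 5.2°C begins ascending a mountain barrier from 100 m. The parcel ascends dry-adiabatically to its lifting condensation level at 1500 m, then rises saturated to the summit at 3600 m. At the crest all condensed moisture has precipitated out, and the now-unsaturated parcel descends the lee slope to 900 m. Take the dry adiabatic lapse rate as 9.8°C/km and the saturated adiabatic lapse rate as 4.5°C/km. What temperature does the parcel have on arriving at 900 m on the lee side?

Dry to 1500 m: -9.8 × 1.4 km = -13.72°C, so T = -8.52°C.
Saturated to 3600 m: -4.5 × 2.1 km = -9.45°C, so T = -17.97°C.
Dry descent to 900 m: +9.8 × 2.7 km = +26.46°C, so T = 8.49°C.

8.49°C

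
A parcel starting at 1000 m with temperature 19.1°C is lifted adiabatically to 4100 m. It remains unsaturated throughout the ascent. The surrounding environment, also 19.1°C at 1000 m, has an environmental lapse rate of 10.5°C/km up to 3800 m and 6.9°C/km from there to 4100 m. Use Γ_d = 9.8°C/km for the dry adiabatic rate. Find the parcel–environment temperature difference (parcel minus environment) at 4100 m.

Parcel:
  1000–4100 m, dry: Δz = 3.1 km ⇒ ΔT = -30.38°C; T = -11.28°C
Environment:
  1000–3800 m, environment, lower layer: Δz = 2.8 km ⇒ ΔT = -29.4°C; T = -10.3°C
  3800–4100 m, environment, upper layer: Δz = 0.3 km ⇒ ΔT = -2.07°C; T = -12.37°C
T_parcel − T_env = -11.28 − (-12.37) = +1.09°C

+1.09°C (parcel warmer than environment)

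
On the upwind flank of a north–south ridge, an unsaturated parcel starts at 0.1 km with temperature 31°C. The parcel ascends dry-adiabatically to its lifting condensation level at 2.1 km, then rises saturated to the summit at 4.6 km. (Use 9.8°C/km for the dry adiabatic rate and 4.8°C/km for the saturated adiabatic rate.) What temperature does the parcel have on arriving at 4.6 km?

From 100 m to 2100 m (dry): cools by 9.8 × 2 = 19.6°C, giving 11.4°C.
From 2100 m to 4600 m (saturated): cools by 4.8 × 2.5 = 12°C, giving -0.6°C.

-0.6°C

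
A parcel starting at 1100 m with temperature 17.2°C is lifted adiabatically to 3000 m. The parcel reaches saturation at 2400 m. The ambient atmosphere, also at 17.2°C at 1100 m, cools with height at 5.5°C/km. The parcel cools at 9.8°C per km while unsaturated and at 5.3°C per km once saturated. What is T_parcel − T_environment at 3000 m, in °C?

-5.47°C (parcel cooler than environment)

Parcel:
  From 1100 m to 2400 m (dry): cools by 9.8 × 1.3 = 12.74°C, giving 4.46°C.
  From 2400 m to 3000 m (saturated): cools by 5.3 × 0.6 = 3.18°C, giving 1.28°C.
Environment:
  From 1100 m to 3000 m (environment): cools by 5.5 × 1.9 = 10.45°C, giving 6.75°C.
T_parcel − T_env = 1.28 − 6.75 = -5.47°C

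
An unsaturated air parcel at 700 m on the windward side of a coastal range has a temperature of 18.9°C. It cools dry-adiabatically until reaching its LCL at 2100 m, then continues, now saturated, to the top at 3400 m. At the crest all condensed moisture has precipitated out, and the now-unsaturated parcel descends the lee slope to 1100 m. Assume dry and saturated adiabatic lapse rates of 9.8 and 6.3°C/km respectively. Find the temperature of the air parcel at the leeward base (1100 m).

19.53°C

Dry to 2100 m: -9.8 × 1.4 km = -13.72°C, so T = 5.18°C.
Saturated to 3400 m: -6.3 × 1.3 km = -8.19°C, so T = -3.01°C.
Dry descent to 1100 m: +9.8 × 2.3 km = +22.54°C, so T = 19.53°C.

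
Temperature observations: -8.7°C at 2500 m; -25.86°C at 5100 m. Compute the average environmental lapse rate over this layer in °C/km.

6.6°C/km

Γ = −ΔT/Δz = (-8.7 − (-25.86)) / (5100 − 2500) m
  = 17.16°C / 2.6 km = 6.6°C/km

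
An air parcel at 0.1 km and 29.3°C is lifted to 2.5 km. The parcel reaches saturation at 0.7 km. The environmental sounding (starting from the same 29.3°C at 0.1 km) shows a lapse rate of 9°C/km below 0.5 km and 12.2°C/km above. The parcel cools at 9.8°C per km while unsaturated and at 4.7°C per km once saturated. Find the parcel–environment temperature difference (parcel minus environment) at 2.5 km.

+13.66°C (parcel warmer than environment)

Parcel:
  100–700 m, dry: Δz = 0.6 km ⇒ ΔT = -5.88°C; T = 23.42°C
  700–2500 m, saturated: Δz = 1.8 km ⇒ ΔT = -8.46°C; T = 14.96°C
Environment:
  100–500 m, environment, lower layer: Δz = 0.4 km ⇒ ΔT = -3.6°C; T = 25.7°C
  500–2500 m, environment, upper layer: Δz = 2 km ⇒ ΔT = -24.4°C; T = 1.3°C
T_parcel − T_env = 14.96 − 1.3 = +13.66°C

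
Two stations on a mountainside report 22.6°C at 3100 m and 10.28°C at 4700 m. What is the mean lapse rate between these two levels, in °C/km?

Γ = −ΔT/Δz = (22.6 − 10.28) / (4700 − 3100) m
  = 12.32°C / 1.6 km = 7.7°C/km

7.7°C/km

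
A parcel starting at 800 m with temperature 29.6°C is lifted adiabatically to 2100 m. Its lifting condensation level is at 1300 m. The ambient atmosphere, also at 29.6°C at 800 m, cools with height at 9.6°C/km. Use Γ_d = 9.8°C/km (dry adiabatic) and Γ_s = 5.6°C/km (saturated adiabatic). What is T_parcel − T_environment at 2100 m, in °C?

Parcel:
  From 800 m to 1300 m (dry): cools by 9.8 × 0.5 = 4.9°C, giving 24.7°C.
  From 1300 m to 2100 m (saturated): cools by 5.6 × 0.8 = 4.48°C, giving 20.22°C.
Environment:
  From 800 m to 2100 m (environment): cools by 9.6 × 1.3 = 12.48°C, giving 17.12°C.
T_parcel − T_env = 20.22 − 17.12 = +3.1°C

+3.1°C (parcel warmer than environment)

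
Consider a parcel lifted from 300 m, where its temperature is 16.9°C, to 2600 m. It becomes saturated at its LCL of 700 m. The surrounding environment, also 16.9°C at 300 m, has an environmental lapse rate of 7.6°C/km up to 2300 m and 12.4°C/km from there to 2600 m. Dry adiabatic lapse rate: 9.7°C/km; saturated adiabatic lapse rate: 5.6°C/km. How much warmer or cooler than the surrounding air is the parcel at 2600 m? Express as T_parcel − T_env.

+4.4°C (parcel warmer than environment)

Parcel:
  300 → 700 m (dry, 9.7°C/km): ΔT = -9.7 × 0.4 = -3.88°C → T = 13.02°C
  700 → 2600 m (saturated, 5.6°C/km): ΔT = -5.6 × 1.9 = -10.64°C → T = 2.38°C
Environment:
  300 → 2300 m (environment, lower layer, 7.6°C/km): ΔT = -7.6 × 2 = -15.2°C → T = 1.7°C
  2300 → 2600 m (environment, upper layer, 12.4°C/km): ΔT = -12.4 × 0.3 = -3.72°C → T = -2.02°C
T_parcel − T_env = 2.38 − (-2.02) = +4.4°C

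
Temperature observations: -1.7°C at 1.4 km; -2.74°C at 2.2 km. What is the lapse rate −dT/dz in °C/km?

Γ = −ΔT/Δz = (-1.7 − (-2.74)) / (2200 − 1400) m
  = 1.04°C / 0.8 km = 1.3°C/km

1.3°C/km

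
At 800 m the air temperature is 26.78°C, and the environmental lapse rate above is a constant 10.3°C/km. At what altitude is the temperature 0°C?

Height above start = (26.78 − 0) / 10.3 = 2.6 km
Altitude = 800 m + 2600 m = 3400 m

3400 m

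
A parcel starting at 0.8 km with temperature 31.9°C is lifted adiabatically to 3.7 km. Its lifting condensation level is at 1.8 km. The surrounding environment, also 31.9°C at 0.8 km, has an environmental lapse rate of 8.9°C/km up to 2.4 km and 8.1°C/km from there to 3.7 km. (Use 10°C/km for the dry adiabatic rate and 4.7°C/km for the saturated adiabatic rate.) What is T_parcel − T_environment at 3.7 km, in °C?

+5.84°C (parcel warmer than environment)

Parcel:
  800–1800 m, dry: Δz = 1 km ⇒ ΔT = -10°C; T = 21.9°C
  1800–3700 m, saturated: Δz = 1.9 km ⇒ ΔT = -8.93°C; T = 12.97°C
Environment:
  800–2400 m, environment, lower layer: Δz = 1.6 km ⇒ ΔT = -14.24°C; T = 17.66°C
  2400–3700 m, environment, upper layer: Δz = 1.3 km ⇒ ΔT = -10.53°C; T = 7.13°C
T_parcel − T_env = 12.97 − 7.13 = +5.84°C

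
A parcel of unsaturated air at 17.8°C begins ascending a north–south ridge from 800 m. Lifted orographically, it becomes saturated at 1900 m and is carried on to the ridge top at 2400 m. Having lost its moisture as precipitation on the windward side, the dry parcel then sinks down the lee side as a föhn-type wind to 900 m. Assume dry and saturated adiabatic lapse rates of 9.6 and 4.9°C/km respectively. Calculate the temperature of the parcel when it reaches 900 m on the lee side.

19.19°C

800–1900 m, dry: Δz = 1.1 km ⇒ ΔT = -10.56°C; T = 7.24°C
1900–2400 m, saturated: Δz = 0.5 km ⇒ ΔT = -2.45°C; T = 4.79°C
2400–900 m, dry descent: Δz = 1.5 km ⇒ ΔT = +14.4°C; T = 19.19°C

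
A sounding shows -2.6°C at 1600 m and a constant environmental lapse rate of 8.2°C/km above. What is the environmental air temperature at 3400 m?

-17.36°C

1600–3400 m, environmental: Δz = 1.8 km ⇒ ΔT = -14.76°C; T = -17.36°C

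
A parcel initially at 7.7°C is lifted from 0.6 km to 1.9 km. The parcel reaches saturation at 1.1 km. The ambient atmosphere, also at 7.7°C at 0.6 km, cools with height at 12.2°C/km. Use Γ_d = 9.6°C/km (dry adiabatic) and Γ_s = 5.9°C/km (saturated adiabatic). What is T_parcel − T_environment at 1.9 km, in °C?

+6.34°C (parcel warmer than environment)

Parcel:
  From 600 m to 1100 m (dry): cools by 9.6 × 0.5 = 4.8°C, giving 2.9°C.
  From 1100 m to 1900 m (saturated): cools by 5.9 × 0.8 = 4.72°C, giving -1.82°C.
Environment:
  From 600 m to 1900 m (environment): cools by 12.2 × 1.3 = 15.86°C, giving -8.16°C.
T_parcel − T_env = -1.82 − (-8.16) = +6.34°C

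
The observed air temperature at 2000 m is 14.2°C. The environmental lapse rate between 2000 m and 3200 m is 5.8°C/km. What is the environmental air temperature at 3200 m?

7.24°C

From 2000 m to 3200 m (environmental): cools by 5.8 × 1.2 = 6.96°C, giving 7.24°C.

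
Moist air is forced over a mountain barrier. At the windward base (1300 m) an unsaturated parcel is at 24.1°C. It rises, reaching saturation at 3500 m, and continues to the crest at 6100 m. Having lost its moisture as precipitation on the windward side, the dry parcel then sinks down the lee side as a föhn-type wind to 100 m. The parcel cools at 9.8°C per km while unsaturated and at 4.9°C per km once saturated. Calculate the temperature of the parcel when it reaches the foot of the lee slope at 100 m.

48.6°C

1300–3500 m, dry: Δz = 2.2 km ⇒ ΔT = -21.56°C; T = 2.54°C
3500–6100 m, saturated: Δz = 2.6 km ⇒ ΔT = -12.74°C; T = -10.2°C
6100–100 m, dry descent: Δz = 6 km ⇒ ΔT = +58.8°C; T = 48.6°C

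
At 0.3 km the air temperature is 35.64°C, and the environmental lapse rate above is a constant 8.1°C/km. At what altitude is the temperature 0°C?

Height above start = (35.64 − 0) / 8.1 = 4.4 km
Altitude = 300 m + 4400 m = 4700 m

4.7 km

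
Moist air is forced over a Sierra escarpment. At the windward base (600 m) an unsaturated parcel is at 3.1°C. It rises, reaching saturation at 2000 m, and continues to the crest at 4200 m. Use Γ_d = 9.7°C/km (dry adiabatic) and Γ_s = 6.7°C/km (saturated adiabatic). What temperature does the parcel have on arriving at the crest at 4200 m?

From 600 m to 2000 m (dry): cools by 9.7 × 1.4 = 13.58°C, giving -10.48°C.
From 2000 m to 4200 m (saturated): cools by 6.7 × 2.2 = 14.74°C, giving -25.22°C.

-25.22°C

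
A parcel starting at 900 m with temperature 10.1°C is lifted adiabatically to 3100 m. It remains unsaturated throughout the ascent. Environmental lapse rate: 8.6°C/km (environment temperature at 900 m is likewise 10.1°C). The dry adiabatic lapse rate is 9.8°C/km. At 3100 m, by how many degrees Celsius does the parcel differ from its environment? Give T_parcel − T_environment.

-2.64°C (parcel cooler than environment)

Parcel:
  900 → 3100 m (dry, 9.8°C/km): ΔT = -9.8 × 2.2 = -21.56°C → T = -11.46°C
Environment:
  900 → 3100 m (environment, 8.6°C/km): ΔT = -8.6 × 2.2 = -18.92°C → T = -8.82°C
T_parcel − T_env = -11.46 − (-8.82) = -2.64°C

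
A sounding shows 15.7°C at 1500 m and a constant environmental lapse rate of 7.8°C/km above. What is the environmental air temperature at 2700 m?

6.34°C

1500–2700 m, environmental: Δz = 1.2 km ⇒ ΔT = -9.36°C; T = 6.34°C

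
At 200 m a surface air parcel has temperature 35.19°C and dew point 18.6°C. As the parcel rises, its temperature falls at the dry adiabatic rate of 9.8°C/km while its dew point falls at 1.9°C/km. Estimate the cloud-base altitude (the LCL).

2300 m

T and T_d converge at 9.8 − 1.9 = 7.9°C per km
Height above start = (35.19 − 18.6) / 7.9 = 2.1 km
LCL altitude = 200 m + 2100 m = 2300 m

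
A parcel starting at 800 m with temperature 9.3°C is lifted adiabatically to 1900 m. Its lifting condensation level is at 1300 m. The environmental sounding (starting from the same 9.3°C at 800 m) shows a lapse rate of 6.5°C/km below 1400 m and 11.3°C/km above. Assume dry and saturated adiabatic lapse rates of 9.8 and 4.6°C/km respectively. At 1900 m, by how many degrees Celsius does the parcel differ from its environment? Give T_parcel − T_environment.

Parcel:
  Dry to 1300 m: -9.8 × 0.5 km = -4.9°C, so T = 4.4°C.
  Saturated to 1900 m: -4.6 × 0.6 km = -2.76°C, so T = 1.64°C.
Environment:
  Environment, lower layer to 1400 m: -6.5 × 0.6 km = -3.9°C, so T = 5.4°C.
  Environment, upper layer to 1900 m: -11.3 × 0.5 km = -5.65°C, so T = -0.25°C.
T_parcel − T_env = 1.64 − (-0.25) = +1.89°C

+1.89°C (parcel warmer than environment)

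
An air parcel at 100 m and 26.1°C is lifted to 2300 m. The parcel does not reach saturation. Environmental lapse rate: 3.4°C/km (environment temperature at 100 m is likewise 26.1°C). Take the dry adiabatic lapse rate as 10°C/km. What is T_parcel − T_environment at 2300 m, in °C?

-14.52°C (parcel cooler than environment)

Parcel:
  100 → 2300 m (dry, 10°C/km): ΔT = -10 × 2.2 = -22°C → T = 4.1°C
Environment:
  100 → 2300 m (environment, 3.4°C/km): ΔT = -3.4 × 2.2 = -7.48°C → T = 18.62°C
T_parcel − T_env = 4.1 − 18.62 = -14.52°C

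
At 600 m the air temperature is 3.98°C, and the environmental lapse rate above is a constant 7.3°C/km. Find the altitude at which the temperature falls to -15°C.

Height above start = (3.98 − (-15)) / 7.3 = 2.6 km
Altitude = 600 m + 2600 m = 3200 m

3200 m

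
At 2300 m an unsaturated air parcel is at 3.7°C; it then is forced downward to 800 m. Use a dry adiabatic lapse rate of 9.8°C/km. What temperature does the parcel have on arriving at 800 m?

2300–800 m, dry adiabatic: Δz = 1.5 km ⇒ ΔT = +14.7°C; T = 18.4°C

18.4°C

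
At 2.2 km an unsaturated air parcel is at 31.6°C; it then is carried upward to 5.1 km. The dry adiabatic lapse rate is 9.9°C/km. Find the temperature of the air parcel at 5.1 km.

2200–5100 m, dry adiabatic: Δz = 2.9 km ⇒ ΔT = -28.71°C; T = 2.89°C

2.89°C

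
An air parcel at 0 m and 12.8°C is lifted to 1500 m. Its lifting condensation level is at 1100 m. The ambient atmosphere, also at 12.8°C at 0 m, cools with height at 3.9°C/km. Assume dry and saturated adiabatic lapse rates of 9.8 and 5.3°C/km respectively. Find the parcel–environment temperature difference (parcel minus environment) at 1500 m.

-7.05°C (parcel cooler than environment)

Parcel:
  Dry to 1100 m: -9.8 × 1.1 km = -10.78°C, so T = 2.02°C.
  Saturated to 1500 m: -5.3 × 0.4 km = -2.12°C, so T = -0.1°C.
Environment:
  Environment to 1500 m: -3.9 × 1.5 km = -5.85°C, so T = 6.95°C.
T_parcel − T_env = -0.1 − 6.95 = -7.05°C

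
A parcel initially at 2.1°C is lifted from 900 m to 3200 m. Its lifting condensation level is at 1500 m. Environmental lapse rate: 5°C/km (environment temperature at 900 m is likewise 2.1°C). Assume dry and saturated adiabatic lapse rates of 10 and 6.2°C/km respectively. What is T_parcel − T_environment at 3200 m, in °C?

-5.04°C (parcel cooler than environment)

Parcel:
  900–1500 m, dry: Δz = 0.6 km ⇒ ΔT = -6°C; T = -3.9°C
  1500–3200 m, saturated: Δz = 1.7 km ⇒ ΔT = -10.54°C; T = -14.44°C
Environment:
  900–3200 m, environment: Δz = 2.3 km ⇒ ΔT = -11.5°C; T = -9.4°C
T_parcel − T_env = -14.44 − (-9.4) = -5.04°C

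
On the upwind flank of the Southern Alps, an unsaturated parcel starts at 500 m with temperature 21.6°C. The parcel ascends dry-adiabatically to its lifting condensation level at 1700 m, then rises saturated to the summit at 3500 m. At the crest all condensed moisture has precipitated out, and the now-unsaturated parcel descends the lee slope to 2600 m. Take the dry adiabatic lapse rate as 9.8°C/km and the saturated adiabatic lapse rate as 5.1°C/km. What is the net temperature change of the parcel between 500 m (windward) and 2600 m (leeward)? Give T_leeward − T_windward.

-12.12°C

500–1700 m, dry: Δz = 1.2 km ⇒ ΔT = -11.76°C; T = 9.84°C
1700–3500 m, saturated: Δz = 1.8 km ⇒ ΔT = -9.18°C; T = 0.66°C
3500–2600 m, dry descent: Δz = 0.9 km ⇒ ΔT = +8.82°C; T = 9.48°C
Net change vs windward start: 9.48 − 21.6 = -12.12°C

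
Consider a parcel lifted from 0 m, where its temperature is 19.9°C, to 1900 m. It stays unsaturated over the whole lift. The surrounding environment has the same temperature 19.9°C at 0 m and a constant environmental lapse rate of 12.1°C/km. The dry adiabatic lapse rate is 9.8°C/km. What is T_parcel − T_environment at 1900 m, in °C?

Parcel:
  Dry to 1900 m: -9.8 × 1.9 km = -18.62°C, so T = 1.28°C.
Environment:
  Environment to 1900 m: -12.1 × 1.9 km = -22.99°C, so T = -3.09°C.
T_parcel − T_env = 1.28 − (-3.09) = +4.37°C

+4.37°C (parcel warmer than environment)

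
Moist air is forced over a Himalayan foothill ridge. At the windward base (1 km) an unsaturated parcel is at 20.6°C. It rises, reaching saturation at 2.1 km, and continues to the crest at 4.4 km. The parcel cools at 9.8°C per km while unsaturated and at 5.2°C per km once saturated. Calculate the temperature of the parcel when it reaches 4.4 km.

1000 → 2100 m (dry, 9.8°C/km): ΔT = -9.8 × 1.1 = -10.78°C → T = 9.82°C
2100 → 4400 m (saturated, 5.2°C/km): ΔT = -5.2 × 2.3 = -11.96°C → T = -2.14°C

-2.14°C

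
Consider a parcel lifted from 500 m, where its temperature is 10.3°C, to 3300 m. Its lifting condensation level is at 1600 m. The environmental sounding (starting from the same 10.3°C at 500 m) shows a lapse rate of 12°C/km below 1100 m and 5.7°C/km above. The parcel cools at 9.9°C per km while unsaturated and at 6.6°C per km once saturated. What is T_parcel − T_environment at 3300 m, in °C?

-2.37°C (parcel cooler than environment)

Parcel:
  From 500 m to 1600 m (dry): cools by 9.9 × 1.1 = 10.89°C, giving -0.59°C.
  From 1600 m to 3300 m (saturated): cools by 6.6 × 1.7 = 11.22°C, giving -11.81°C.
Environment:
  From 500 m to 1100 m (environment, lower layer): cools by 12 × 0.6 = 7.2°C, giving 3.1°C.
  From 1100 m to 3300 m (environment, upper layer): cools by 5.7 × 2.2 = 12.54°C, giving -9.44°C.
T_parcel − T_env = -11.81 − (-9.44) = -2.37°C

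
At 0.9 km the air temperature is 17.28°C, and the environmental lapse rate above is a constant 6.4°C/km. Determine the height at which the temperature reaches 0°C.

Height above start = (17.28 − 0) / 6.4 = 2.7 km
Altitude = 900 m + 2700 m = 3600 m

3.6 km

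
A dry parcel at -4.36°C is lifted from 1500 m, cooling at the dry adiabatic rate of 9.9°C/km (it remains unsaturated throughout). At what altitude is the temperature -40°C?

5100 m

Height above start = (-4.36 − (-40)) / 9.9 = 3.6 km
Altitude = 1500 m + 3600 m = 5100 m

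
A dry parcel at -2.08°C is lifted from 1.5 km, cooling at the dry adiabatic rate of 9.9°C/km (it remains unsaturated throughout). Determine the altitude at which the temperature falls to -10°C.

Height above start = (-2.08 − (-10)) / 9.9 = 0.8 km
Altitude = 1500 m + 800 m = 2300 m

2.3 km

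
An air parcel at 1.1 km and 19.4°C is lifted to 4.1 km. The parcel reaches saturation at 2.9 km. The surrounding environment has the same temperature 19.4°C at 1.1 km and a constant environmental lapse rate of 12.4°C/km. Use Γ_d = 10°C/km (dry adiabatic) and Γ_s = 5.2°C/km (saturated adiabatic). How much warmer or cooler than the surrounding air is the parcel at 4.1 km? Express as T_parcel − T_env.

Parcel:
  From 1100 m to 2900 m (dry): cools by 10 × 1.8 = 18°C, giving 1.4°C.
  From 2900 m to 4100 m (saturated): cools by 5.2 × 1.2 = 6.24°C, giving -4.84°C.
Environment:
  From 1100 m to 4100 m (environment): cools by 12.4 × 3 = 37.2°C, giving -17.8°C.
T_parcel − T_env = -4.84 − (-17.8) = +12.96°C

+12.96°C (parcel warmer than environment)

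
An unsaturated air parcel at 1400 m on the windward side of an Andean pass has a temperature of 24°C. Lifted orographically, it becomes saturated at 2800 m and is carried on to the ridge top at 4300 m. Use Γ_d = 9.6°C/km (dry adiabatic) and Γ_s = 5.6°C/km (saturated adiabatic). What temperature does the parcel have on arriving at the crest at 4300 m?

From 1400 m to 2800 m (dry): cools by 9.6 × 1.4 = 13.44°C, giving 10.56°C.
From 2800 m to 4300 m (saturated): cools by 5.6 × 1.5 = 8.4°C, giving 2.16°C.

2.16°C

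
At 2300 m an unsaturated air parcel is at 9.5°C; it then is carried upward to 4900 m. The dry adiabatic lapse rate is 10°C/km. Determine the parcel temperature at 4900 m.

-16.5°C

From 2300 m to 4900 m (dry adiabatic): cools by 10 × 2.6 = 26°C, giving -16.5°C.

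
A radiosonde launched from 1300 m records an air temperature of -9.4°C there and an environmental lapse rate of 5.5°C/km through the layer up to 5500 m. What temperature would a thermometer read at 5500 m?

-32.5°C

1300 → 5500 m (environmental, 5.5°C/km): ΔT = -5.5 × 4.2 = -23.1°C → T = -32.5°C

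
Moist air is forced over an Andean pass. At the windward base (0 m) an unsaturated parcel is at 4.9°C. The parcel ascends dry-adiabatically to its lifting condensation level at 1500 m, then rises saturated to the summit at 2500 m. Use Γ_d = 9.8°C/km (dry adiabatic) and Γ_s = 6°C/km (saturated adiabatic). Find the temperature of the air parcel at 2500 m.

0–1500 m, dry: Δz = 1.5 km ⇒ ΔT = -14.7°C; T = -9.8°C
1500–2500 m, saturated: Δz = 1 km ⇒ ΔT = -6°C; T = -15.8°C

-15.8°C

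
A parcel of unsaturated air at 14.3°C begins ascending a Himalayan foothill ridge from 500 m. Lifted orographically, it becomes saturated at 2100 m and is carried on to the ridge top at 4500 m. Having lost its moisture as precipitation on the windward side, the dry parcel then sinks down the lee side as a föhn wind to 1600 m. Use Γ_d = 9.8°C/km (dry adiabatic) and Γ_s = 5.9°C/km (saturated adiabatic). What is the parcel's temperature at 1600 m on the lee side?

From 500 m to 2100 m (dry): cools by 9.8 × 1.6 = 15.68°C, giving -1.38°C.
From 2100 m to 4500 m (saturated): cools by 5.9 × 2.4 = 14.16°C, giving -15.54°C.
From 4500 m to 1600 m (dry descent): warms by 9.8 × 2.9 = 28.42°C, giving 12.88°C.

12.88°C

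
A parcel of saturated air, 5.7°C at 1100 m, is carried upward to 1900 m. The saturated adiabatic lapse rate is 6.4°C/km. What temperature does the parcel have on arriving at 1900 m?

0.58°C

1100 → 1900 m (saturated adiabatic, 6.4°C/km): ΔT = -6.4 × 0.8 = -5.12°C → T = 0.58°C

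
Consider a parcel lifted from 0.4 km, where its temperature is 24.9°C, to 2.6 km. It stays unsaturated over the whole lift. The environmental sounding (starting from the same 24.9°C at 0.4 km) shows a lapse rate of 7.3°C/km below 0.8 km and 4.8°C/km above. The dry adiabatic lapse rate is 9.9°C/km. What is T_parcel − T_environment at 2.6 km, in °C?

-10.22°C (parcel cooler than environment)

Parcel:
  From 400 m to 2600 m (dry): cools by 9.9 × 2.2 = 21.78°C, giving 3.12°C.
Environment:
  From 400 m to 800 m (environment, lower layer): cools by 7.3 × 0.4 = 2.92°C, giving 21.98°C.
  From 800 m to 2600 m (environment, upper layer): cools by 4.8 × 1.8 = 8.64°C, giving 13.34°C.
T_parcel − T_env = 3.12 − 13.34 = -10.22°C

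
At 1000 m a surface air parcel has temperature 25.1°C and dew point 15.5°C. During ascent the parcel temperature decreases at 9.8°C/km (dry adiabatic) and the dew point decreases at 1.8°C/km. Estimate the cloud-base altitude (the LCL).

T and T_d converge at 9.8 − 1.8 = 8°C per km
Height above start = (25.1 − 15.5) / 8 = 1.2 km
LCL altitude = 1000 m + 1200 m = 2200 m

2200 m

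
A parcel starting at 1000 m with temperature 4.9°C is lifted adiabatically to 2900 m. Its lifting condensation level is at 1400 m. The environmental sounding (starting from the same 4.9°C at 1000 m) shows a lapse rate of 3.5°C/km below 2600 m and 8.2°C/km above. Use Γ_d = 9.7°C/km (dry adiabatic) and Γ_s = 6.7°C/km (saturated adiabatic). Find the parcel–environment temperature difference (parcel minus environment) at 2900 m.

-5.87°C (parcel cooler than environment)

Parcel:
  1000–1400 m, dry: Δz = 0.4 km ⇒ ΔT = -3.88°C; T = 1.02°C
  1400–2900 m, saturated: Δz = 1.5 km ⇒ ΔT = -10.05°C; T = -9.03°C
Environment:
  1000–2600 m, environment, lower layer: Δz = 1.6 km ⇒ ΔT = -5.6°C; T = -0.7°C
  2600–2900 m, environment, upper layer: Δz = 0.3 km ⇒ ΔT = -2.46°C; T = -3.16°C
T_parcel − T_env = -9.03 − (-3.16) = -5.87°C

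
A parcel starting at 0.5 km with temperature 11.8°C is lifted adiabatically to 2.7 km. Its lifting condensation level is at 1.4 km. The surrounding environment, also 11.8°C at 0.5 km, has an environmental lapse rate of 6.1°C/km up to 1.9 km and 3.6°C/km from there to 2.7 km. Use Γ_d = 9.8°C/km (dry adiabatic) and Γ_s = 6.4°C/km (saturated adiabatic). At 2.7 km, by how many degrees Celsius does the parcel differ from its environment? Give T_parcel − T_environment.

Parcel:
  500–1400 m, dry: Δz = 0.9 km ⇒ ΔT = -8.82°C; T = 2.98°C
  1400–2700 m, saturated: Δz = 1.3 km ⇒ ΔT = -8.32°C; T = -5.34°C
Environment:
  500–1900 m, environment, lower layer: Δz = 1.4 km ⇒ ΔT = -8.54°C; T = 3.26°C
  1900–2700 m, environment, upper layer: Δz = 0.8 km ⇒ ΔT = -2.88°C; T = 0.38°C
T_parcel − T_env = -5.34 − 0.38 = -5.72°C

-5.72°C (parcel cooler than environment)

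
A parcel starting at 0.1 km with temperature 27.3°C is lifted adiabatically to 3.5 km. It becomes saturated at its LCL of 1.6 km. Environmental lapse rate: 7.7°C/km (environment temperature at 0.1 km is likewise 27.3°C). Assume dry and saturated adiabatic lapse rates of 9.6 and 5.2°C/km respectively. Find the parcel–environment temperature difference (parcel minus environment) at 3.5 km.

Parcel:
  Dry to 1600 m: -9.6 × 1.5 km = -14.4°C, so T = 12.9°C.
  Saturated to 3500 m: -5.2 × 1.9 km = -9.88°C, so T = 3.02°C.
Environment:
  Environment to 3500 m: -7.7 × 3.4 km = -26.18°C, so T = 1.12°C.
T_parcel − T_env = 3.02 − 1.12 = +1.9°C

+1.9°C (parcel warmer than environment)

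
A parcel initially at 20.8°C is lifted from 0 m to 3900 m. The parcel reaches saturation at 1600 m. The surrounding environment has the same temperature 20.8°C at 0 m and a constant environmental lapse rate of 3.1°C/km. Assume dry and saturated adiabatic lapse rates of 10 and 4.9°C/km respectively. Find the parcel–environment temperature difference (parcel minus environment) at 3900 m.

-15.18°C (parcel cooler than environment)

Parcel:
  From 0 m to 1600 m (dry): cools by 10 × 1.6 = 16°C, giving 4.8°C.
  From 1600 m to 3900 m (saturated): cools by 4.9 × 2.3 = 11.27°C, giving -6.47°C.
Environment:
  From 0 m to 3900 m (environment): cools by 3.1 × 3.9 = 12.09°C, giving 8.71°C.
T_parcel − T_env = -6.47 − 8.71 = -15.18°C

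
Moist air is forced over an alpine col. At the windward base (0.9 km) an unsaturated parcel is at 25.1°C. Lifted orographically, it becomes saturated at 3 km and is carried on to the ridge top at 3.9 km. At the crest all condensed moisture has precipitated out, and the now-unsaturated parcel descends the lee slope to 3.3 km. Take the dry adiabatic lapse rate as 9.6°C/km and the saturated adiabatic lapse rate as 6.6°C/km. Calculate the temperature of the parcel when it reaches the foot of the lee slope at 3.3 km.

4.76°C

900 → 3000 m (dry, 9.6°C/km): ΔT = -9.6 × 2.1 = -20.16°C → T = 4.94°C
3000 → 3900 m (saturated, 6.6°C/km): ΔT = -6.6 × 0.9 = -5.94°C → T = -1°C
3900 → 3300 m (dry descent, 9.6°C/km): ΔT = +9.6 × 0.6 = +5.76°C → T = 4.76°C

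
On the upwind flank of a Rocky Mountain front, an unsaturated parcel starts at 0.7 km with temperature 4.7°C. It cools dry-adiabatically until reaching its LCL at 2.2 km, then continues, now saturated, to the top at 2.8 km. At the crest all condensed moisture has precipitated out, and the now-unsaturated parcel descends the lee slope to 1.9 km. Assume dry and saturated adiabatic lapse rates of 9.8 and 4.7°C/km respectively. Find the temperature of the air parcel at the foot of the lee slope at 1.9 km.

700–2200 m, dry: Δz = 1.5 km ⇒ ΔT = -14.7°C; T = -10°C
2200–2800 m, saturated: Δz = 0.6 km ⇒ ΔT = -2.82°C; T = -12.82°C
2800–1900 m, dry descent: Δz = 0.9 km ⇒ ΔT = +8.82°C; T = -4°C

-4°C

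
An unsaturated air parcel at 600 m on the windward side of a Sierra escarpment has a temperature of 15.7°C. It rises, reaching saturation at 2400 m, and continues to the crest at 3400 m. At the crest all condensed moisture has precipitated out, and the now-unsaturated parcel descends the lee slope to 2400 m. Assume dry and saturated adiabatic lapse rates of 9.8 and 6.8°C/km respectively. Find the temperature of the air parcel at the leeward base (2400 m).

1.06°C

Dry to 2400 m: -9.8 × 1.8 km = -17.64°C, so T = -1.94°C.
Saturated to 3400 m: -6.8 × 1 km = -6.8°C, so T = -8.74°C.
Dry descent to 2400 m: +9.8 × 1 km = +9.8°C, so T = 1.06°C.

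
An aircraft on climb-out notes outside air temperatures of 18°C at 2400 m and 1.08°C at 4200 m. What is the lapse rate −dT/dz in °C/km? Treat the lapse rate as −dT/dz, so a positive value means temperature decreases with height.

9.4°C/km

Γ = −ΔT/Δz = (18 − 1.08) / (4200 − 2400) m
  = 16.92°C / 1.8 km = 9.4°C/km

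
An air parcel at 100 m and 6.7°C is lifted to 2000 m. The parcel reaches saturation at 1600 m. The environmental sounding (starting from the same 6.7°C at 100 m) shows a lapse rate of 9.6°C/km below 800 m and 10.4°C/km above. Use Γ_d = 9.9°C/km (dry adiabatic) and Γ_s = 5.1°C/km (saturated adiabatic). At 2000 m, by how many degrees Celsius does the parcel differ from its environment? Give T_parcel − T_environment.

Parcel:
  100 → 1600 m (dry, 9.9°C/km): ΔT = -9.9 × 1.5 = -14.85°C → T = -8.15°C
  1600 → 2000 m (saturated, 5.1°C/km): ΔT = -5.1 × 0.4 = -2.04°C → T = -10.19°C
Environment:
  100 → 800 m (environment, lower layer, 9.6°C/km): ΔT = -9.6 × 0.7 = -6.72°C → T = -0.02°C
  800 → 2000 m (environment, upper layer, 10.4°C/km): ΔT = -10.4 × 1.2 = -12.48°C → T = -12.5°C
T_parcel − T_env = -10.19 − (-12.5) = +2.31°C

+2.31°C (parcel warmer than environment)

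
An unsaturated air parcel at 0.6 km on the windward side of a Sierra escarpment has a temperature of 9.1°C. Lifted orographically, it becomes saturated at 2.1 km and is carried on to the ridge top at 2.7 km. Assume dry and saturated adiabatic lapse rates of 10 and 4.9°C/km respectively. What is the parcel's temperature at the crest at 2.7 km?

600 → 2100 m (dry, 10°C/km): ΔT = -10 × 1.5 = -15°C → T = -5.9°C
2100 → 2700 m (saturated, 4.9°C/km): ΔT = -4.9 × 0.6 = -2.94°C → T = -8.84°C

-8.84°C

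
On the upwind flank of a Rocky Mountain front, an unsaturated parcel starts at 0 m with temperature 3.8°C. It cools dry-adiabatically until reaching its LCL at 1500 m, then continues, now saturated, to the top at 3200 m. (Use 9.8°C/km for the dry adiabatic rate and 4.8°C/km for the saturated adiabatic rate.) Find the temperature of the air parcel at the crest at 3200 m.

-19.06°C

Dry to 1500 m: -9.8 × 1.5 km = -14.7°C, so T = -10.9°C.
Saturated to 3200 m: -4.8 × 1.7 km = -8.16°C, so T = -19.06°C.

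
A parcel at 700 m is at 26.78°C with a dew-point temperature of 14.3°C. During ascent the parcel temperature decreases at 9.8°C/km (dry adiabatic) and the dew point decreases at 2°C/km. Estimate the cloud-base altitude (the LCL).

2300 m

T and T_d converge at 9.8 − 2 = 7.8°C per km
Height above start = (26.78 − 14.3) / 7.8 = 1.6 km
LCL altitude = 700 m + 1600 m = 2300 m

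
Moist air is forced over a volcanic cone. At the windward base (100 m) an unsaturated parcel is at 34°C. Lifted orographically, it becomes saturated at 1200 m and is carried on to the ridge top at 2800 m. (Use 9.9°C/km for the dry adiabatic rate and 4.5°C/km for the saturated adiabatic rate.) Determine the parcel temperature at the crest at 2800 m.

15.91°C

From 100 m to 1200 m (dry): cools by 9.9 × 1.1 = 10.89°C, giving 23.11°C.
From 1200 m to 2800 m (saturated): cools by 4.5 × 1.6 = 7.2°C, giving 15.91°C.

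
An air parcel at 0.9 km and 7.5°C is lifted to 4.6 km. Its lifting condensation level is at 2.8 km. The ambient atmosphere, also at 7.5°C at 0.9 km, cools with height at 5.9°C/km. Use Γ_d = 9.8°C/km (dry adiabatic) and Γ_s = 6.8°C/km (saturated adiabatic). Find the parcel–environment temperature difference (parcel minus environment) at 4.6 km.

Parcel:
  900 → 2800 m (dry, 9.8°C/km): ΔT = -9.8 × 1.9 = -18.62°C → T = -11.12°C
  2800 → 4600 m (saturated, 6.8°C/km): ΔT = -6.8 × 1.8 = -12.24°C → T = -23.36°C
Environment:
  900 → 4600 m (environment, 5.9°C/km): ΔT = -5.9 × 3.7 = -21.83°C → T = -14.33°C
T_parcel − T_env = -23.36 − (-14.33) = -9.03°C

-9.03°C (parcel cooler than environment)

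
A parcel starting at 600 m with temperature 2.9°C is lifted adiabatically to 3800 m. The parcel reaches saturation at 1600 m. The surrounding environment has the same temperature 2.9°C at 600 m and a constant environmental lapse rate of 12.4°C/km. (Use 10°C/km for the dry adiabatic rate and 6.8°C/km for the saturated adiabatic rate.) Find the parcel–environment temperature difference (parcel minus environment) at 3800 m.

Parcel:
  From 600 m to 1600 m (dry): cools by 10 × 1 = 10°C, giving -7.1°C.
  From 1600 m to 3800 m (saturated): cools by 6.8 × 2.2 = 14.96°C, giving -22.06°C.
Environment:
  From 600 m to 3800 m (environment): cools by 12.4 × 3.2 = 39.68°C, giving -36.78°C.
T_parcel − T_env = -22.06 − (-36.78) = +14.72°C

+14.72°C (parcel warmer than environment)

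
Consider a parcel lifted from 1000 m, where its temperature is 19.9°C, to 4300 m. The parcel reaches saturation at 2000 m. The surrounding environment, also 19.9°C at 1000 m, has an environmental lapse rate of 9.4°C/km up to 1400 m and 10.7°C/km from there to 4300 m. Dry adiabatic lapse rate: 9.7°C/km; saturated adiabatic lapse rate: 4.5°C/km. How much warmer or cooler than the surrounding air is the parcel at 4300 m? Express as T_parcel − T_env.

Parcel:
  1000–2000 m, dry: Δz = 1 km ⇒ ΔT = -9.7°C; T = 10.2°C
  2000–4300 m, saturated: Δz = 2.3 km ⇒ ΔT = -10.35°C; T = -0.15°C
Environment:
  1000–1400 m, environment, lower layer: Δz = 0.4 km ⇒ ΔT = -3.76°C; T = 16.14°C
  1400–4300 m, environment, upper layer: Δz = 2.9 km ⇒ ΔT = -31.03°C; T = -14.89°C
T_parcel − T_env = -0.15 − (-14.89) = +14.74°C

+14.74°C (parcel warmer than environment)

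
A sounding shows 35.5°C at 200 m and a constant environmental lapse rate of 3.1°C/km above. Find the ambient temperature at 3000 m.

26.82°C

200–3000 m, environmental: Δz = 2.8 km ⇒ ΔT = -8.68°C; T = 26.82°C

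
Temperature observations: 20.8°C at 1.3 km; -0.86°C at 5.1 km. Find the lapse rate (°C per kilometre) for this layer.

Γ = −ΔT/Δz = (20.8 − (-0.86)) / (5100 − 1300) m
  = 21.66°C / 3.8 km = 5.7°C/km

5.7°C/km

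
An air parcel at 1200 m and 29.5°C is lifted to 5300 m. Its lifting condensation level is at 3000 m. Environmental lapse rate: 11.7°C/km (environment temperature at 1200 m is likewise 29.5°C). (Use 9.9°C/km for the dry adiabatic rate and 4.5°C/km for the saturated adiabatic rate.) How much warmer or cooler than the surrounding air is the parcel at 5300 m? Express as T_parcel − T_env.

+19.8°C (parcel warmer than environment)

Parcel:
  Dry to 3000 m: -9.9 × 1.8 km = -17.82°C, so T = 11.68°C.
  Saturated to 5300 m: -4.5 × 2.3 km = -10.35°C, so T = 1.33°C.
Environment:
  Environment to 5300 m: -11.7 × 4.1 km = -47.97°C, so T = -18.47°C.
T_parcel − T_env = 1.33 − (-18.47) = +19.8°C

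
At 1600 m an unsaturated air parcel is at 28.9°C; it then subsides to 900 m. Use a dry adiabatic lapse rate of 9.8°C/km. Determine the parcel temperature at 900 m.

Dry adiabatic to 900 m: +9.8 × 0.7 km = +6.86°C, so T = 35.76°C.

35.76°C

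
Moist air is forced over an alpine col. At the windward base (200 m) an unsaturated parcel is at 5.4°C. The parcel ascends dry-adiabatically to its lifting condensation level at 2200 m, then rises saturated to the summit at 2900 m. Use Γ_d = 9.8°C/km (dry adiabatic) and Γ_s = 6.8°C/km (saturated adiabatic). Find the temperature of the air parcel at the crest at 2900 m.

-18.96°C

Dry to 2200 m: -9.8 × 2 km = -19.6°C, so T = -14.2°C.
Saturated to 2900 m: -6.8 × 0.7 km = -4.76°C, so T = -18.96°C.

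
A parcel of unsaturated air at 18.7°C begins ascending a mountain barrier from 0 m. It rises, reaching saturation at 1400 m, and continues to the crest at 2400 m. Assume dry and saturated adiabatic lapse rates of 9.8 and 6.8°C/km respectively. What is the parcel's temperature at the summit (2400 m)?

-1.82°C

0–1400 m, dry: Δz = 1.4 km ⇒ ΔT = -13.72°C; T = 4.98°C
1400–2400 m, saturated: Δz = 1 km ⇒ ΔT = -6.8°C; T = -1.82°C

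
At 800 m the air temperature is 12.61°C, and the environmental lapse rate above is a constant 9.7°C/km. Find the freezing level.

2100 m

Height above start = (12.61 − 0) / 9.7 = 1.3 km
Altitude = 800 m + 1300 m = 2100 m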